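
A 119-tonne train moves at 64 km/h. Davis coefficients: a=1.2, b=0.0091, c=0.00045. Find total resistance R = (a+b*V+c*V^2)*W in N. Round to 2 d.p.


b*V = 0.0091 * 64 = 0.5824
c*V^2 = 0.00045 * 4096 = 1.8432
R_per_t = 1.2 + 0.5824 + 1.8432 = 3.6256 N/t
R_total = 3.6256 * 119 = 431.45 N

431.45


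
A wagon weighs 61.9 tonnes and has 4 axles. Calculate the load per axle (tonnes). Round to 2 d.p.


Load per axle = total weight / number of axles
Load = 61.9 / 4
Load = 15.48 tonnes

15.48


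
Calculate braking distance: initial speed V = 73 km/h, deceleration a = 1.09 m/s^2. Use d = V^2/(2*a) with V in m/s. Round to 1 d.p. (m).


Convert speed: V = 73 / 3.6 = 20.2778 m/s
V^2 = 411.1883
d = 411.1883 / (2 * 1.09)
d = 411.1883 / 2.18
d = 188.6 m

188.6


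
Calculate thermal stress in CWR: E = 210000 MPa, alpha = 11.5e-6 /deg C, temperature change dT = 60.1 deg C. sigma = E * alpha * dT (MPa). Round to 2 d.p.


sigma = E * alpha * dT
sigma = 210000 * 11.5e-6 * 60.1
sigma = 2.415 * 60.1
sigma = 145.14 MPa

145.14


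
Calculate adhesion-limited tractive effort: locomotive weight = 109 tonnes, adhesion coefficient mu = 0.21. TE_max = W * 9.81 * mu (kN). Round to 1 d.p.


TE_max = W * g * mu
TE_max = 109 * 9.81 * 0.21
TE_max = 1069.29 * 0.21
TE_max = 224.6 kN

224.6


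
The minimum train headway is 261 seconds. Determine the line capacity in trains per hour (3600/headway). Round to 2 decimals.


Capacity = 3600 / headway
Capacity = 3600 / 261
Capacity = 13.79 trains/hour

13.79


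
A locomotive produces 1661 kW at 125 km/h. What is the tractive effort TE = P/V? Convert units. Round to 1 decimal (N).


Convert: P = 1661 kW = 1661000 W
V = 125 / 3.6 = 34.7222 m/s
TE = 1661000 / 34.7222
TE = 47836.8 N

47836.8


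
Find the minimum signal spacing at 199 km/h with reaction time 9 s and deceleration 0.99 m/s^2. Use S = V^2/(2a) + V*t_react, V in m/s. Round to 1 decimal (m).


V = 199 / 3.6 = 55.2778 m/s
Braking distance = 55.2778^2 / (2*0.99) = 1543.2488 m
Sighting distance = 55.2778 * 9 = 497.5 m
S = 1543.2488 + 497.5 = 2040.7 m

2040.7


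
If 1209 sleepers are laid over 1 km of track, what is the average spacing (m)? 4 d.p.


Spacing = 1000 m / number of sleepers
Spacing = 1000 / 1209
Spacing = 0.8271 m

0.8271


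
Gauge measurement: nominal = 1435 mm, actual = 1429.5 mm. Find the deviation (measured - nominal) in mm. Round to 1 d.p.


Deviation = measured - nominal
Deviation = 1429.5 - 1435
Deviation = -5.5 mm

-5.5


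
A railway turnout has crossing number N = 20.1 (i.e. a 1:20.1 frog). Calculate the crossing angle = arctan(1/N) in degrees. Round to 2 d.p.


1/N = 1/20.1 = 0.049751
angle = arctan(0.049751) = 0.04971 rad
angle = 0.04971 * 180/pi = 2.85 degrees

2.85


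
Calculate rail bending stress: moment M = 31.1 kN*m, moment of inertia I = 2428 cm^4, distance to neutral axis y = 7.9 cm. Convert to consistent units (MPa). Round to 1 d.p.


Convert units:
M = 31.1 kN*m = 31100000 N*mm
y = 7.9 cm = 79 mm
I = 2428 cm^4 = 24280000 mm^4
sigma = 31100000 * 79 / 24280000
sigma = 101.2 MPa

101.2


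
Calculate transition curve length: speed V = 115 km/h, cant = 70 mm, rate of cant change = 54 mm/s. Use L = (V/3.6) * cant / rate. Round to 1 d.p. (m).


Convert speed: V = 115 / 3.6 = 31.9444 m/s
L = 31.9444 * 70 / 54
L = 2236.1111 / 54
L = 41.4 m

41.4


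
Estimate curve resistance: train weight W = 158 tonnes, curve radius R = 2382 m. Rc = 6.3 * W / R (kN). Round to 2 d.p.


Rc = 6.3 * W / R
Rc = 6.3 * 158 / 2382
Rc = 995.4 / 2382
Rc = 0.42 kN

0.42


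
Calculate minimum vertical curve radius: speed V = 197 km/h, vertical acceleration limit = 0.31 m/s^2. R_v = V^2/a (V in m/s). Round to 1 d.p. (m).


Convert speed: V = 197 / 3.6 = 54.7222 m/s
V^2 = 2994.5216 m^2/s^2
R_v = 2994.5216 / 0.31
R_v = 9659.7 m

9659.7


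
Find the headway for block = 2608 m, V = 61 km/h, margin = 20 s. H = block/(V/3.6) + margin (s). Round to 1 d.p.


V = 61 / 3.6 = 16.9444 m/s
Block traversal time = 2608 / 16.9444 = 153.9148 s
Headway = 153.9148 + 20
Headway = 173.9 s

173.9


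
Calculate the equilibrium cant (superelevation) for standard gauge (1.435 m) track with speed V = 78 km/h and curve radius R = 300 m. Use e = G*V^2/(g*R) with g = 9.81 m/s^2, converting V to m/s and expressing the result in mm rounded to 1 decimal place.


Convert speed: V = 78 / 3.6 = 21.6667 m/s
Apply formula: e = 1.435 * 21.6667^2 / (9.81 * 300)
e = 1.435 * 469.4444 / 2943.0
e = 0.2289 m = 228.9 mm

228.9


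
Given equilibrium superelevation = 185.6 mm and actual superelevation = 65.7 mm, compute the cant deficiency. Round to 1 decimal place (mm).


Cant deficiency = equilibrium cant - actual cant
CD = 185.6 - 65.7
CD = 119.9 mm

119.9


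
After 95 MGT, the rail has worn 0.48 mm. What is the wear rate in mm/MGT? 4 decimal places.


Wear rate = total wear / cumulative tonnage
Rate = 0.48 / 95
Rate = 0.0051 mm/MGT

0.0051


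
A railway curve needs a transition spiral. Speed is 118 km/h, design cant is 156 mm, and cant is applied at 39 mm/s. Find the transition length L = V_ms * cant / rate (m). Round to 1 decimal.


Convert speed: V = 118 / 3.6 = 32.7778 m/s
L = 32.7778 * 156 / 39
L = 5113.3333 / 39
L = 131.1 m

131.1


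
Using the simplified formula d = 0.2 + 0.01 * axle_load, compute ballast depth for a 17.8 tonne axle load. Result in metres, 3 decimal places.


d = 0.2 + 0.01 * 17.8
d = 0.2 + 0.178
d = 0.378 m

0.378


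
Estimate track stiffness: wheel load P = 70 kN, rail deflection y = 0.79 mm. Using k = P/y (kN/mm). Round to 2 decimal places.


Track stiffness k = P / y
k = 70 / 0.79
k = 88.61 kN/mm

88.61


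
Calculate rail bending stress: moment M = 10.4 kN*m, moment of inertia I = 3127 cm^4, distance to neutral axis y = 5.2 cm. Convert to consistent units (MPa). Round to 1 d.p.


Convert units:
M = 10.4 kN*m = 10400000 N*mm
y = 5.2 cm = 52 mm
I = 3127 cm^4 = 31270000 mm^4
sigma = 10400000 * 52 / 31270000
sigma = 17.3 MPa

17.3


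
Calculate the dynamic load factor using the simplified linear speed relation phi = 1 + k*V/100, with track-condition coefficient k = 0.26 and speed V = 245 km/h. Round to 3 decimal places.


phi = 1 + k * V / 100
phi = 1 + 0.26 * 245 / 100
phi = 1 + 0.637
phi = 1.637

1.637


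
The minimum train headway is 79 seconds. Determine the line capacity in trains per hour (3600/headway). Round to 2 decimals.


Capacity = 3600 / headway
Capacity = 3600 / 79
Capacity = 45.57 trains/hour

45.57


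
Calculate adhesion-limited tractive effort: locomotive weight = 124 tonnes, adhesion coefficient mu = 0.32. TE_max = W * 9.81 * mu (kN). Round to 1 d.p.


TE_max = W * g * mu
TE_max = 124 * 9.81 * 0.32
TE_max = 1216.44 * 0.32
TE_max = 389.3 kN

389.3


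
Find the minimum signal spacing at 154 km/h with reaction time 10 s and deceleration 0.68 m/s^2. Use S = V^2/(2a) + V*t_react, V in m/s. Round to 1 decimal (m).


V = 154 / 3.6 = 42.7778 m/s
Braking distance = 42.7778^2 / (2*0.68) = 1345.5428 m
Sighting distance = 42.7778 * 10 = 427.7778 m
S = 1345.5428 + 427.7778 = 1773.3 m

1773.3


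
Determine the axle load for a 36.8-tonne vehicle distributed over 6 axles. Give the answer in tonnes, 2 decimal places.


Load per axle = total weight / number of axles
Load = 36.8 / 6
Load = 6.13 tonnes

6.13


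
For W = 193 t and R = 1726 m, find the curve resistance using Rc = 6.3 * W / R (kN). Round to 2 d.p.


Rc = 6.3 * W / R
Rc = 6.3 * 193 / 1726
Rc = 1215.9 / 1726
Rc = 0.70 kN

0.70


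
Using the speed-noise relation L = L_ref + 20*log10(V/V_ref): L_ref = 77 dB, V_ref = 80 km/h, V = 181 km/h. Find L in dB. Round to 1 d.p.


V/V_ref = 181 / 80 = 2.2625
log10(2.2625) = 0.354589
20 * 0.354589 = 7.0918
L = 77 + 7.0918 = 84.1 dB

84.1


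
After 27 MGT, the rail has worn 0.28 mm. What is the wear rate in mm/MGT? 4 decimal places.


Wear rate = total wear / cumulative tonnage
Rate = 0.28 / 27
Rate = 0.0104 mm/MGT

0.0104


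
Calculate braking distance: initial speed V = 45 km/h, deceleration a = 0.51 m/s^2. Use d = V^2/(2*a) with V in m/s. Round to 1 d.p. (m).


Convert speed: V = 45 / 3.6 = 12.5 m/s
V^2 = 156.25
d = 156.25 / (2 * 0.51)
d = 156.25 / 1.02
d = 153.2 m

153.2


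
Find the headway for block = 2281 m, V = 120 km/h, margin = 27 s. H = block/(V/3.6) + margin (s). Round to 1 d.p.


V = 120 / 3.6 = 33.3333 m/s
Block traversal time = 2281 / 33.3333 = 68.43 s
Headway = 68.43 + 27
Headway = 95.4 s

95.4


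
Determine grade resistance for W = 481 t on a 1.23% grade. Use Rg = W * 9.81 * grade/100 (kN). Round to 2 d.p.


Rg = W * 9.81 * grade / 100
Rg = 481 * 9.81 * 1.23 / 100
Rg = 4718.61 * 0.0123
Rg = 58.04 kN

58.04


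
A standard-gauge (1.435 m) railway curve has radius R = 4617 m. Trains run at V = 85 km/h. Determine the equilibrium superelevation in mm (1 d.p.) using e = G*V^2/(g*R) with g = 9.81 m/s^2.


Convert speed: V = 85 / 3.6 = 23.6111 m/s
Apply formula: e = 1.435 * 23.6111^2 / (9.81 * 4617)
e = 1.435 * 557.4846 / 45292.77
e = 0.017663 m = 17.7 mm

17.7


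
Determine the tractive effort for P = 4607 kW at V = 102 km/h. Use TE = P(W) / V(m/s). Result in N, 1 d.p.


Convert: P = 4607 kW = 4607000 W
V = 102 / 3.6 = 28.3333 m/s
TE = 4607000 / 28.3333
TE = 162600.0 N

162600.0


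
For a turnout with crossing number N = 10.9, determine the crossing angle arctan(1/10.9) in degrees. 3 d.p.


1/N = 1/10.9 = 0.091743
angle = arctan(0.091743) = 0.091487 rad
angle = 0.091487 * 180/pi = 5.242 degrees

5.242


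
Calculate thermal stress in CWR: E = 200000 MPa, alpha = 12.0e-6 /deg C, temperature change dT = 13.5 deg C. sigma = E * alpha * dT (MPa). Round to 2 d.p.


sigma = E * alpha * dT
sigma = 200000 * 12.0e-6 * 13.5
sigma = 2.4 * 13.5
sigma = 32.40 MPa

32.40


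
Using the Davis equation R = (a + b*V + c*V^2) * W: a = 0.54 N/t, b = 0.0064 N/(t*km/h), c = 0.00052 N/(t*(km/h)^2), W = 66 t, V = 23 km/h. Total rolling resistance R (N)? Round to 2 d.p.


b*V = 0.0064 * 23 = 0.1472
c*V^2 = 0.00052 * 529 = 0.27508
R_per_t = 0.54 + 0.1472 + 0.27508 = 0.96228 N/t
R_total = 0.96228 * 66 = 63.51 N

63.51


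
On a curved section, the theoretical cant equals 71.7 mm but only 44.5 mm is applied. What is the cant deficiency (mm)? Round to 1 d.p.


Cant deficiency = equilibrium cant - actual cant
CD = 71.7 - 44.5
CD = 27.2 mm

27.2


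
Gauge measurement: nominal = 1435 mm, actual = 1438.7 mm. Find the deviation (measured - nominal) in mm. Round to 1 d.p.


Deviation = measured - nominal
Deviation = 1438.7 - 1435
Deviation = 3.7 mm

3.7


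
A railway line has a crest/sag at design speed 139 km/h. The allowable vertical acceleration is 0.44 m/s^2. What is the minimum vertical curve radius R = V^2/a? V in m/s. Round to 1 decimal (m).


Convert speed: V = 139 / 3.6 = 38.6111 m/s
V^2 = 1490.8179 m^2/s^2
R_v = 1490.8179 / 0.44
R_v = 3388.2 m

3388.2


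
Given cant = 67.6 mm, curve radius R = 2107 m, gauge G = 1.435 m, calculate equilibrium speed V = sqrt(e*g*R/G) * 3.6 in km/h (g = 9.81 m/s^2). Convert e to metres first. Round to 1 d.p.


Convert cant: e = 67.6 mm = 0.0676 m
V_ms = sqrt(0.0676 * 9.81 * 2107 / 1.435)
V_ms = sqrt(973.707102) = 31.2043 m/s
V = 31.2043 * 3.6 = 112.3 km/h

112.3


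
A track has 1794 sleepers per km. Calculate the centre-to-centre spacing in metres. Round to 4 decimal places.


Spacing = 1000 m / number of sleepers
Spacing = 1000 / 1794
Spacing = 0.5574 m

0.5574


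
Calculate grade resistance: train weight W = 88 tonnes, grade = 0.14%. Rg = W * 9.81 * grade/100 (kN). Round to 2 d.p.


Rg = W * 9.81 * grade / 100
Rg = 88 * 9.81 * 0.14 / 100
Rg = 863.28 * 0.0014
Rg = 1.21 kN

1.21


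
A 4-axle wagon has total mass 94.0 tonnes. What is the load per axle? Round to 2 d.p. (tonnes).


Load per axle = total weight / number of axles
Load = 94.0 / 4
Load = 23.50 tonnes

23.50


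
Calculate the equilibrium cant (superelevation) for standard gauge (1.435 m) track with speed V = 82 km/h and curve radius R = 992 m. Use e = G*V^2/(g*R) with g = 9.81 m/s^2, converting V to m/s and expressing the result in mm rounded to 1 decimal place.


Convert speed: V = 82 / 3.6 = 22.7778 m/s
Apply formula: e = 1.435 * 22.7778^2 / (9.81 * 992)
e = 1.435 * 518.8272 / 9731.52
e = 0.076506 m = 76.5 mm

76.5


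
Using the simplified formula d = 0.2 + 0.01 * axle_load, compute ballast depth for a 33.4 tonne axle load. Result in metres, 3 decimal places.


d = 0.2 + 0.01 * 33.4
d = 0.2 + 0.334
d = 0.534 m

0.534


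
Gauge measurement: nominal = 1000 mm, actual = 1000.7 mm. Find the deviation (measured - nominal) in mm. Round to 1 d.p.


Deviation = measured - nominal
Deviation = 1000.7 - 1000
Deviation = 0.7 mm

0.7


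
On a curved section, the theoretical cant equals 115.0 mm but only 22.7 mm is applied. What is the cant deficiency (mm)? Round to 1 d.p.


Cant deficiency = equilibrium cant - actual cant
CD = 115.0 - 22.7
CD = 92.3 mm

92.3


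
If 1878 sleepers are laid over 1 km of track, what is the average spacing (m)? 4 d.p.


Spacing = 1000 m / number of sleepers
Spacing = 1000 / 1878
Spacing = 0.5325 m

0.5325


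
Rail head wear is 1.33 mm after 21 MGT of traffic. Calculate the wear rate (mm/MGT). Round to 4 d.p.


Wear rate = total wear / cumulative tonnage
Rate = 1.33 / 21
Rate = 0.0633 mm/MGT

0.0633


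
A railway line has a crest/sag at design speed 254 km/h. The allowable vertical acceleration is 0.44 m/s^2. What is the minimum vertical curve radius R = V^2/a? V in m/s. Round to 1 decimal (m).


Convert speed: V = 254 / 3.6 = 70.5556 m/s
V^2 = 4978.0864 m^2/s^2
R_v = 4978.0864 / 0.44
R_v = 11313.8 m

11313.8


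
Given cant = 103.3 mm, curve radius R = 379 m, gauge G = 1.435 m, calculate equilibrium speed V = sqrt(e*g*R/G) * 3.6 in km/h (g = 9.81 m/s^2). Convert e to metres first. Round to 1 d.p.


Convert cant: e = 103.3 mm = 0.1033 m
V_ms = sqrt(0.1033 * 9.81 * 379 / 1.435)
V_ms = sqrt(267.643461) = 16.3598 m/s
V = 16.3598 * 3.6 = 58.9 km/h

58.9


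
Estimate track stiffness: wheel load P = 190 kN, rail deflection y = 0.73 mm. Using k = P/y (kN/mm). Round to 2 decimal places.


Track stiffness k = P / y
k = 190 / 0.73
k = 260.27 kN/mm

260.27


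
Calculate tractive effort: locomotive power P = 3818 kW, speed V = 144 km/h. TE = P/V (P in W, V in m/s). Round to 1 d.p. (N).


Convert: P = 3818 kW = 3818000 W
V = 144 / 3.6 = 40.0 m/s
TE = 3818000 / 40.0
TE = 95450.0 N

95450.0


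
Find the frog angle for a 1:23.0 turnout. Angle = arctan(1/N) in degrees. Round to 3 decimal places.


1/N = 1/23.0 = 0.043478
angle = arctan(0.043478) = 0.043451 rad
angle = 0.043451 * 180/pi = 2.490 degrees

2.490


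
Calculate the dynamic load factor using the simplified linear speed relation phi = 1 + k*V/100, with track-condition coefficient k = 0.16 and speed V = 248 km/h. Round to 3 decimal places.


phi = 1 + k * V / 100
phi = 1 + 0.16 * 248 / 100
phi = 1 + 0.3968
phi = 1.397

1.397


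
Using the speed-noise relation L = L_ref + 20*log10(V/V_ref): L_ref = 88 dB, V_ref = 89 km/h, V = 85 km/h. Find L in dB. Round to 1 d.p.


V/V_ref = 85 / 89 = 0.955056
log10(0.955056) = -0.019971
20 * -0.019971 = -0.3994
L = 88 + -0.3994 = 87.6 dB

87.6


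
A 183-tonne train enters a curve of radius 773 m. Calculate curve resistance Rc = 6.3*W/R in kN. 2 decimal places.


Rc = 6.3 * W / R
Rc = 6.3 * 183 / 773
Rc = 1152.9 / 773
Rc = 1.49 kN

1.49


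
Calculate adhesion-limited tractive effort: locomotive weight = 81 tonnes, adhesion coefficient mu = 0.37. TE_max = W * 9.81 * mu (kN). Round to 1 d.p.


TE_max = W * g * mu
TE_max = 81 * 9.81 * 0.37
TE_max = 794.61 * 0.37
TE_max = 294.0 kN

294.0


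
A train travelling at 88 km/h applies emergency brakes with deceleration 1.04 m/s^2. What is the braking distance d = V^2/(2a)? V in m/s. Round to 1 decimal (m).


Convert speed: V = 88 / 3.6 = 24.4444 m/s
V^2 = 597.5309
d = 597.5309 / (2 * 1.04)
d = 597.5309 / 2.08
d = 287.3 m

287.3


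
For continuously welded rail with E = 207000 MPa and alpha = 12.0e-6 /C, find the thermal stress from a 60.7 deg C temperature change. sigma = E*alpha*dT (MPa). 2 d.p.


sigma = E * alpha * dT
sigma = 207000 * 12.0e-6 * 60.7
sigma = 2.484 * 60.7
sigma = 150.78 MPa

150.78


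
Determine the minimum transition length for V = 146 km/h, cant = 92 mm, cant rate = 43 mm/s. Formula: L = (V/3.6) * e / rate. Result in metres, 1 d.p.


Convert speed: V = 146 / 3.6 = 40.5556 m/s
L = 40.5556 * 92 / 43
L = 3731.1111 / 43
L = 86.8 m

86.8


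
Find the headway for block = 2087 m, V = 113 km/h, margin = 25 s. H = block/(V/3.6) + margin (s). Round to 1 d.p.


V = 113 / 3.6 = 31.3889 m/s
Block traversal time = 2087 / 31.3889 = 66.4885 s
Headway = 66.4885 + 25
Headway = 91.5 s

91.5


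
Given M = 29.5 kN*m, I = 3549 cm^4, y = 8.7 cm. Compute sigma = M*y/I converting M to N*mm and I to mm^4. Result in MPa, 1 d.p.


Convert units:
M = 29.5 kN*m = 29500000 N*mm
y = 8.7 cm = 87 mm
I = 3549 cm^4 = 35490000 mm^4
sigma = 29500000 * 87 / 35490000
sigma = 72.3 MPa

72.3


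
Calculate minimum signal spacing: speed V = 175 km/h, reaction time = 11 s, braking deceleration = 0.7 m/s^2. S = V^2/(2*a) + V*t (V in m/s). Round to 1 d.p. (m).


V = 175 / 3.6 = 48.6111 m/s
Braking distance = 48.6111^2 / (2*0.7) = 1687.8858 m
Sighting distance = 48.6111 * 11 = 534.7222 m
S = 1687.8858 + 534.7222 = 2222.6 m

2222.6


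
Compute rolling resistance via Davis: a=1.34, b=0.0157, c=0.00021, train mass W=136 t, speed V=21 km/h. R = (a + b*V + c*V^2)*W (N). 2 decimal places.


b*V = 0.0157 * 21 = 0.3297
c*V^2 = 0.00021 * 441 = 0.09261
R_per_t = 1.34 + 0.3297 + 0.09261 = 1.76231 N/t
R_total = 1.76231 * 136 = 239.67 N

239.67


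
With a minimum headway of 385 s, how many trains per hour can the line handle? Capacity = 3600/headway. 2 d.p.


Capacity = 3600 / headway
Capacity = 3600 / 385
Capacity = 9.35 trains/hour

9.35


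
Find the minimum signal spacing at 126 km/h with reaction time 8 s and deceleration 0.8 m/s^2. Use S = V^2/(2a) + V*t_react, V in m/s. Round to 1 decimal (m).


V = 126 / 3.6 = 35.0 m/s
Braking distance = 35.0^2 / (2*0.8) = 765.625 m
Sighting distance = 35.0 * 8 = 280.0 m
S = 765.625 + 280.0 = 1045.6 m

1045.6


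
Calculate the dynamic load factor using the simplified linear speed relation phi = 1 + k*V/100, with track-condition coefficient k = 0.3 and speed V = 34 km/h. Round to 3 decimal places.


phi = 1 + k * V / 100
phi = 1 + 0.3 * 34 / 100
phi = 1 + 0.102
phi = 1.102

1.102


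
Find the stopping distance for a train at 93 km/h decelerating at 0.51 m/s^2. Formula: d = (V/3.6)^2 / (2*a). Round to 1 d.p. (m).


Convert speed: V = 93 / 3.6 = 25.8333 m/s
V^2 = 667.3611
d = 667.3611 / (2 * 0.51)
d = 667.3611 / 1.02
d = 654.3 m

654.3


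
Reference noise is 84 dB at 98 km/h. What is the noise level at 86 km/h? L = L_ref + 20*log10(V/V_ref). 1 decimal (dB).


V/V_ref = 86 / 98 = 0.877551
log10(0.877551) = -0.056728
20 * -0.056728 = -1.1346
L = 84 + -1.1346 = 82.9 dB

82.9


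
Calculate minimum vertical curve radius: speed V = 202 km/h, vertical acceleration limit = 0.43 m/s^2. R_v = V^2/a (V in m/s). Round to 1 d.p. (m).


Convert speed: V = 202 / 3.6 = 56.1111 m/s
V^2 = 3148.4568 m^2/s^2
R_v = 3148.4568 / 0.43
R_v = 7322.0 m

7322.0


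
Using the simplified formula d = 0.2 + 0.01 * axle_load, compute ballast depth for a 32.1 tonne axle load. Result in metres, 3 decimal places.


d = 0.2 + 0.01 * 32.1
d = 0.2 + 0.321
d = 0.521 m

0.521


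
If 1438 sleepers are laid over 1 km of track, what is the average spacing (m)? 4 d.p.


Spacing = 1000 m / number of sleepers
Spacing = 1000 / 1438
Spacing = 0.6954 m

0.6954


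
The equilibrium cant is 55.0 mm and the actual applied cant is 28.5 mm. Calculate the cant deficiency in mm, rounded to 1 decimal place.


Cant deficiency = equilibrium cant - actual cant
CD = 55.0 - 28.5
CD = 26.5 mm

26.5


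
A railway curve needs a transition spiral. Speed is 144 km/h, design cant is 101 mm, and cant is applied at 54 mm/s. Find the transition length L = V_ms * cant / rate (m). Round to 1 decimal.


Convert speed: V = 144 / 3.6 = 40.0 m/s
L = 40.0 * 101 / 54
L = 4040.0 / 54
L = 74.8 m

74.8


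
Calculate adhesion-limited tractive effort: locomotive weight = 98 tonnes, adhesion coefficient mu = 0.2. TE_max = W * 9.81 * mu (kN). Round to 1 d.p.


TE_max = W * g * mu
TE_max = 98 * 9.81 * 0.2
TE_max = 961.38 * 0.2
TE_max = 192.3 kN

192.3


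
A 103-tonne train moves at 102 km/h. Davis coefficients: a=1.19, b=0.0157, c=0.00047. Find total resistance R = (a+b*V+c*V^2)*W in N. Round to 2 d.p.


b*V = 0.0157 * 102 = 1.6014
c*V^2 = 0.00047 * 10404 = 4.88988
R_per_t = 1.19 + 1.6014 + 4.88988 = 7.68128 N/t
R_total = 7.68128 * 103 = 791.17 N

791.17


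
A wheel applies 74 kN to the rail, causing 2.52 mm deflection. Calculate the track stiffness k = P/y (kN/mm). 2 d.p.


Track stiffness k = P / y
k = 74 / 2.52
k = 29.37 kN/mm

29.37


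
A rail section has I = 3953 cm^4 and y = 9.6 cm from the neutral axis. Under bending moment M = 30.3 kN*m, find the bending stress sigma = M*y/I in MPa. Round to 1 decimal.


Convert units:
M = 30.3 kN*m = 30300000 N*mm
y = 9.6 cm = 96 mm
I = 3953 cm^4 = 39530000 mm^4
sigma = 30300000 * 96 / 39530000
sigma = 73.6 MPa

73.6


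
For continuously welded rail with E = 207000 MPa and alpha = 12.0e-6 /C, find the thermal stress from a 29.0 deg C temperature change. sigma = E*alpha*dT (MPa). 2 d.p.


sigma = E * alpha * dT
sigma = 207000 * 12.0e-6 * 29.0
sigma = 2.484 * 29.0
sigma = 72.04 MPa

72.04


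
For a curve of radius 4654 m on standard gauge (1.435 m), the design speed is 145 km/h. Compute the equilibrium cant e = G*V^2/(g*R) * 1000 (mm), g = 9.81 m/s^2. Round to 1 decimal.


Convert speed: V = 145 / 3.6 = 40.2778 m/s
Apply formula: e = 1.435 * 40.2778^2 / (9.81 * 4654)
e = 1.435 * 1622.2994 / 45655.74
e = 0.05099 m = 51.0 mm

51.0


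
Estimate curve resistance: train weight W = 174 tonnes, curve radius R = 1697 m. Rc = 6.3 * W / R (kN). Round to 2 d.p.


Rc = 6.3 * W / R
Rc = 6.3 * 174 / 1697
Rc = 1096.2 / 1697
Rc = 0.65 kN

0.65


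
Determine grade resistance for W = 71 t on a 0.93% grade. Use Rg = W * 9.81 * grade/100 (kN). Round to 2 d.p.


Rg = W * 9.81 * grade / 100
Rg = 71 * 9.81 * 0.93 / 100
Rg = 696.51 * 0.0093
Rg = 6.48 kN

6.48


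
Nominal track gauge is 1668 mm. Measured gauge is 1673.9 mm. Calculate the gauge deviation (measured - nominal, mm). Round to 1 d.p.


Deviation = measured - nominal
Deviation = 1673.9 - 1668
Deviation = 5.9 mm

5.9


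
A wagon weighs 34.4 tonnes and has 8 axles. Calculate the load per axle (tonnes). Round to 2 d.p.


Load per axle = total weight / number of axles
Load = 34.4 / 8
Load = 4.30 tonnes

4.30


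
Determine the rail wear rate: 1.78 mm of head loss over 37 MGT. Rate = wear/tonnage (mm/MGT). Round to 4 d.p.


Wear rate = total wear / cumulative tonnage
Rate = 1.78 / 37
Rate = 0.0481 mm/MGT

0.0481


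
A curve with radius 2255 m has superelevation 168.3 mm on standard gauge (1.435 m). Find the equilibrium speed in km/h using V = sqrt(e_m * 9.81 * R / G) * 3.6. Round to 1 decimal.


Convert cant: e = 168.3 mm = 0.1683 m
V_ms = sqrt(0.1683 * 9.81 * 2255 / 1.435)
V_ms = sqrt(2594.464714) = 50.9359 m/s
V = 50.9359 * 3.6 = 183.4 km/h

183.4


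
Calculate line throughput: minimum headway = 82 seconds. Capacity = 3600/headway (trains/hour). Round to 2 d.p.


Capacity = 3600 / headway
Capacity = 3600 / 82
Capacity = 43.90 trains/hour

43.90


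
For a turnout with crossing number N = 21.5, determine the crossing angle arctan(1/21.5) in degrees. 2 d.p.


1/N = 1/21.5 = 0.046512
angle = arctan(0.046512) = 0.046478 rad
angle = 0.046478 * 180/pi = 2.66 degrees

2.66


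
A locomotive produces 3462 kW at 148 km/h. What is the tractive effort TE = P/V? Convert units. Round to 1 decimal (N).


Convert: P = 3462 kW = 3462000 W
V = 148 / 3.6 = 41.1111 m/s
TE = 3462000 / 41.1111
TE = 84210.8 N

84210.8


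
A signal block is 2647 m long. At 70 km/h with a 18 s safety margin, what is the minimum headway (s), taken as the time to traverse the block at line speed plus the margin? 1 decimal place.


V = 70 / 3.6 = 19.4444 m/s
Block traversal time = 2647 / 19.4444 = 136.1314 s
Headway = 136.1314 + 18
Headway = 154.1 s

154.1


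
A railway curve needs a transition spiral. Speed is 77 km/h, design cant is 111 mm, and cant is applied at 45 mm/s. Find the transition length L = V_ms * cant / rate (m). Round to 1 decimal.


Convert speed: V = 77 / 3.6 = 21.3889 m/s
L = 21.3889 * 111 / 45
L = 2374.1667 / 45
L = 52.8 m

52.8


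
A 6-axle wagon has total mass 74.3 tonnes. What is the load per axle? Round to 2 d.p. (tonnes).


Load per axle = total weight / number of axles
Load = 74.3 / 6
Load = 12.38 tonnes

12.38


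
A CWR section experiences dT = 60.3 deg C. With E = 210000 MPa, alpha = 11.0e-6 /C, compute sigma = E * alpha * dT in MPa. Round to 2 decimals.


sigma = E * alpha * dT
sigma = 210000 * 11.0e-6 * 60.3
sigma = 2.31 * 60.3
sigma = 139.29 MPa

139.29


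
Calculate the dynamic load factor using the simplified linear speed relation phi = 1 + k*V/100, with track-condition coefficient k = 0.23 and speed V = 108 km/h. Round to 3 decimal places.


phi = 1 + k * V / 100
phi = 1 + 0.23 * 108 / 100
phi = 1 + 0.2484
phi = 1.248

1.248


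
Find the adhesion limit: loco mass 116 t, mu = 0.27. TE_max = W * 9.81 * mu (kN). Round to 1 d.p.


TE_max = W * g * mu
TE_max = 116 * 9.81 * 0.27
TE_max = 1137.96 * 0.27
TE_max = 307.2 kN

307.2


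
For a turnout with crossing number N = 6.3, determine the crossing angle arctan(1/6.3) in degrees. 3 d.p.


1/N = 1/6.3 = 0.15873
angle = arctan(0.15873) = 0.157417 rad
angle = 0.157417 * 180/pi = 9.019 degrees

9.019


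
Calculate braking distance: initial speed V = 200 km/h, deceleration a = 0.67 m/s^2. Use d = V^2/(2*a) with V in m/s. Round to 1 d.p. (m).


Convert speed: V = 200 / 3.6 = 55.5556 m/s
V^2 = 3086.4198
d = 3086.4198 / (2 * 0.67)
d = 3086.4198 / 1.34
d = 2303.3 m

2303.3


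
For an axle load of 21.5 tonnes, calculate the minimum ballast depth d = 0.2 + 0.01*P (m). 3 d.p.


d = 0.2 + 0.01 * 21.5
d = 0.2 + 0.215
d = 0.415 m

0.415


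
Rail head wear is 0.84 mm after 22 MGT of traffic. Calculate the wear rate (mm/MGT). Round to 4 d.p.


Wear rate = total wear / cumulative tonnage
Rate = 0.84 / 22
Rate = 0.0382 mm/MGT

0.0382


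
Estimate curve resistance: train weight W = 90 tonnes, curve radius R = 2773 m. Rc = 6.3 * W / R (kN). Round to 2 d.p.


Rc = 6.3 * W / R
Rc = 6.3 * 90 / 2773
Rc = 567.0 / 2773
Rc = 0.20 kN

0.20


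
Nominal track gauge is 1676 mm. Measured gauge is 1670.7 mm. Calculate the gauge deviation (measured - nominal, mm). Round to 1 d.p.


Deviation = measured - nominal
Deviation = 1670.7 - 1676
Deviation = -5.3 mm

-5.3


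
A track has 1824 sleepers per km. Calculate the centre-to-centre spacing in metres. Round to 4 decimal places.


Spacing = 1000 m / number of sleepers
Spacing = 1000 / 1824
Spacing = 0.5482 m

0.5482


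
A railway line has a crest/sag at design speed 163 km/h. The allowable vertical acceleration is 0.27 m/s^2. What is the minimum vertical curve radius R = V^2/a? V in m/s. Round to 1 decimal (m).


Convert speed: V = 163 / 3.6 = 45.2778 m/s
V^2 = 2050.0772 m^2/s^2
R_v = 2050.0772 / 0.27
R_v = 7592.9 m

7592.9


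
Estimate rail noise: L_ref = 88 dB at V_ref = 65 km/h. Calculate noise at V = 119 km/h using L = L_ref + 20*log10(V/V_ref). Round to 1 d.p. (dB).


V/V_ref = 119 / 65 = 1.830769
log10(1.830769) = 0.262634
20 * 0.262634 = 5.2527
L = 88 + 5.2527 = 93.3 dB

93.3


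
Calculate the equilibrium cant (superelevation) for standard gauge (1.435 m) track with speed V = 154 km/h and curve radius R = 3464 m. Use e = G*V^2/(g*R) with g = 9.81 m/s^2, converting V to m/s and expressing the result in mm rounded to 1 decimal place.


Convert speed: V = 154 / 3.6 = 42.7778 m/s
Apply formula: e = 1.435 * 42.7778^2 / (9.81 * 3464)
e = 1.435 * 1829.9383 / 33981.84
e = 0.077275 m = 77.3 mm

77.3


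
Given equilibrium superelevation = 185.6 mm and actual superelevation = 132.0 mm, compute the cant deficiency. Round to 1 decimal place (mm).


Cant deficiency = equilibrium cant - actual cant
CD = 185.6 - 132.0
CD = 53.6 mm

53.6


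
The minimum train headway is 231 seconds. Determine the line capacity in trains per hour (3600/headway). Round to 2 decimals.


Capacity = 3600 / headway
Capacity = 3600 / 231
Capacity = 15.58 trains/hour

15.58


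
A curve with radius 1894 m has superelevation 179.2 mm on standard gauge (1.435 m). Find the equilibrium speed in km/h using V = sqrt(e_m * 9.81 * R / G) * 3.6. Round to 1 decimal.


Convert cant: e = 179.2 mm = 0.1792 m
V_ms = sqrt(0.1792 * 9.81 * 1894 / 1.435)
V_ms = sqrt(2320.251629) = 48.169 m/s
V = 48.169 * 3.6 = 173.4 km/h

173.4


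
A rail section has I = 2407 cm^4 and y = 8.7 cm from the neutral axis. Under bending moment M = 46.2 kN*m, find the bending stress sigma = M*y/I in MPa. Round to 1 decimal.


Convert units:
M = 46.2 kN*m = 46200000 N*mm
y = 8.7 cm = 87 mm
I = 2407 cm^4 = 24070000 mm^4
sigma = 46200000 * 87 / 24070000
sigma = 167.0 MPa

167.0


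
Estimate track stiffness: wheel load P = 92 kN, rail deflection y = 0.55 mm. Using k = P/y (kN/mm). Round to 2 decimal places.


Track stiffness k = P / y
k = 92 / 0.55
k = 167.27 kN/mm

167.27


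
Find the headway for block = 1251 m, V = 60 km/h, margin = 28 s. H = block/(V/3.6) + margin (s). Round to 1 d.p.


V = 60 / 3.6 = 16.6667 m/s
Block traversal time = 1251 / 16.6667 = 75.06 s
Headway = 75.06 + 28
Headway = 103.1 s

103.1


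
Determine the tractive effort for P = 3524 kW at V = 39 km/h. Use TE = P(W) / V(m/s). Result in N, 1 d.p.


Convert: P = 3524 kW = 3524000 W
V = 39 / 3.6 = 10.8333 m/s
TE = 3524000 / 10.8333
TE = 325292.3 N

325292.3


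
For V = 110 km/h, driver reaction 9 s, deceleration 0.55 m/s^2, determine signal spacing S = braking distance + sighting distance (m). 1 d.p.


V = 110 / 3.6 = 30.5556 m/s
Braking distance = 30.5556^2 / (2*0.55) = 848.7654 m
Sighting distance = 30.5556 * 9 = 275.0 m
S = 848.7654 + 275.0 = 1123.8 m

1123.8


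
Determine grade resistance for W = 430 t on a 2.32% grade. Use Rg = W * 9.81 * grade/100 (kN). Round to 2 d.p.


Rg = W * 9.81 * grade / 100
Rg = 430 * 9.81 * 2.32 / 100
Rg = 4218.3 * 0.0232
Rg = 97.86 kN

97.86


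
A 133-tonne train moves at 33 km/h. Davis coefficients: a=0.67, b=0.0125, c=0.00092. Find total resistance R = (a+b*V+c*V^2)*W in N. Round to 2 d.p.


b*V = 0.0125 * 33 = 0.4125
c*V^2 = 0.00092 * 1089 = 1.00188
R_per_t = 0.67 + 0.4125 + 1.00188 = 2.08438 N/t
R_total = 2.08438 * 133 = 277.22 N

277.22


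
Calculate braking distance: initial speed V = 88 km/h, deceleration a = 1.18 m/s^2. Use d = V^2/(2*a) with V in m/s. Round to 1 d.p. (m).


Convert speed: V = 88 / 3.6 = 24.4444 m/s
V^2 = 597.5309
d = 597.5309 / (2 * 1.18)
d = 597.5309 / 2.36
d = 253.2 m

253.2


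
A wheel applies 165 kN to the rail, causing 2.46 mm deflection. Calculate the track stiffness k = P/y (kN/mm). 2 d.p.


Track stiffness k = P / y
k = 165 / 2.46
k = 67.07 kN/mm

67.07


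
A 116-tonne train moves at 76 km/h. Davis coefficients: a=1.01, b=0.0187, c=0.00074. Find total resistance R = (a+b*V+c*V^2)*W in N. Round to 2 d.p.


b*V = 0.0187 * 76 = 1.4212
c*V^2 = 0.00074 * 5776 = 4.27424
R_per_t = 1.01 + 1.4212 + 4.27424 = 6.70544 N/t
R_total = 6.70544 * 116 = 777.83 N

777.83


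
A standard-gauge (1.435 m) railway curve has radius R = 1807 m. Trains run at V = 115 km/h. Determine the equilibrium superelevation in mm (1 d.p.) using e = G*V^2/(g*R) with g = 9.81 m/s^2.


Convert speed: V = 115 / 3.6 = 31.9444 m/s
Apply formula: e = 1.435 * 31.9444^2 / (9.81 * 1807)
e = 1.435 * 1020.4475 / 17726.67
e = 0.082607 m = 82.6 mm

82.6


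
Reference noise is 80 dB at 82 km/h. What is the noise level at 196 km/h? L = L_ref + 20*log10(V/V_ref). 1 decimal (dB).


V/V_ref = 196 / 82 = 2.390244
log10(2.390244) = 0.378442
20 * 0.378442 = 7.5688
L = 80 + 7.5688 = 87.6 dB

87.6


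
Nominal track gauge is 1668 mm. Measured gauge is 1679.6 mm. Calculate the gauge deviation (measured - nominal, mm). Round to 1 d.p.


Deviation = measured - nominal
Deviation = 1679.6 - 1668
Deviation = 11.6 mm

11.6


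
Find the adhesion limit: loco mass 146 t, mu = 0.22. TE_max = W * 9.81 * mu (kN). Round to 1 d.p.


TE_max = W * g * mu
TE_max = 146 * 9.81 * 0.22
TE_max = 1432.26 * 0.22
TE_max = 315.1 kN

315.1


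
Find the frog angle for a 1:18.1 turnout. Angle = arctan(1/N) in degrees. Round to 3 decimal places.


1/N = 1/18.1 = 0.055249
angle = arctan(0.055249) = 0.055193 rad
angle = 0.055193 * 180/pi = 3.162 degrees

3.162


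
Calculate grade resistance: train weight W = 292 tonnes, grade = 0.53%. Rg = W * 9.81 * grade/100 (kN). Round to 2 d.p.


Rg = W * 9.81 * grade / 100
Rg = 292 * 9.81 * 0.53 / 100
Rg = 2864.52 * 0.0053
Rg = 15.18 kN

15.18


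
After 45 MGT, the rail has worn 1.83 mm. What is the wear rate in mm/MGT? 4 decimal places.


Wear rate = total wear / cumulative tonnage
Rate = 1.83 / 45
Rate = 0.0407 mm/MGT

0.0407


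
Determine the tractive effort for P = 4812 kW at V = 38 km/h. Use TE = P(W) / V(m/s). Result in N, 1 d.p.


Convert: P = 4812 kW = 4812000 W
V = 38 / 3.6 = 10.5556 m/s
TE = 4812000 / 10.5556
TE = 455873.7 N

455873.7


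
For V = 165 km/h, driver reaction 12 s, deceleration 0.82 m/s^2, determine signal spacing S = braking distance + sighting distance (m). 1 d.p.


V = 165 / 3.6 = 45.8333 m/s
Braking distance = 45.8333^2 / (2*0.82) = 1280.9112 m
Sighting distance = 45.8333 * 12 = 550.0 m
S = 1280.9112 + 550.0 = 1830.9 m

1830.9


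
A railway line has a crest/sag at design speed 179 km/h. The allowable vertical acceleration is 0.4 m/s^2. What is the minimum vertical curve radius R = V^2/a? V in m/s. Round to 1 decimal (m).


Convert speed: V = 179 / 3.6 = 49.7222 m/s
V^2 = 2472.2994 m^2/s^2
R_v = 2472.2994 / 0.4
R_v = 6180.7 m

6180.7


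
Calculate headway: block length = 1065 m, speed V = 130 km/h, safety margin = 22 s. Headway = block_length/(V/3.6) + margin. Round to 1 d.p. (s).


V = 130 / 3.6 = 36.1111 m/s
Block traversal time = 1065 / 36.1111 = 29.4923 s
Headway = 29.4923 + 22
Headway = 51.5 s

51.5


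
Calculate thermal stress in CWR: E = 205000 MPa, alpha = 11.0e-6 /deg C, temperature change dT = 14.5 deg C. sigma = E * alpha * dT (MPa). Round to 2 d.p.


sigma = E * alpha * dT
sigma = 205000 * 11.0e-6 * 14.5
sigma = 2.255 * 14.5
sigma = 32.70 MPa

32.70


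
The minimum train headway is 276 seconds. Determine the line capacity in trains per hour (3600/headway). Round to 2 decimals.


Capacity = 3600 / headway
Capacity = 3600 / 276
Capacity = 13.04 trains/hour

13.04


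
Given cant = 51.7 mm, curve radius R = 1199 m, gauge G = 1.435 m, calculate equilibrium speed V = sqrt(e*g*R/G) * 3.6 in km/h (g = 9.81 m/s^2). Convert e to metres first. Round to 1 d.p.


Convert cant: e = 51.7 mm = 0.0517 m
V_ms = sqrt(0.0517 * 9.81 * 1199 / 1.435)
V_ms = sqrt(423.766706) = 20.5856 m/s
V = 20.5856 * 3.6 = 74.1 km/h

74.1


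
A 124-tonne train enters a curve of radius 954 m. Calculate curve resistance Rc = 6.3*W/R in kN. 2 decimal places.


Rc = 6.3 * W / R
Rc = 6.3 * 124 / 954
Rc = 781.2 / 954
Rc = 0.82 kN

0.82


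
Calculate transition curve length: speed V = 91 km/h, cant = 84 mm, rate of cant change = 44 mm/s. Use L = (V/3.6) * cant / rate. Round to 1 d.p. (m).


Convert speed: V = 91 / 3.6 = 25.2778 m/s
L = 25.2778 * 84 / 44
L = 2123.3333 / 44
L = 48.3 m

48.3


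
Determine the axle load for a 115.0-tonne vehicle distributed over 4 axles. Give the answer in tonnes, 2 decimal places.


Load per axle = total weight / number of axles
Load = 115.0 / 4
Load = 28.75 tonnes

28.75


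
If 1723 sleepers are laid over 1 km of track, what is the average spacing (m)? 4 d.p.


Spacing = 1000 m / number of sleepers
Spacing = 1000 / 1723
Spacing = 0.5804 m

0.5804


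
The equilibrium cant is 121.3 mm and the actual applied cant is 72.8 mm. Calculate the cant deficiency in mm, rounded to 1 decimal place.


Cant deficiency = equilibrium cant - actual cant
CD = 121.3 - 72.8
CD = 48.5 mm

48.5


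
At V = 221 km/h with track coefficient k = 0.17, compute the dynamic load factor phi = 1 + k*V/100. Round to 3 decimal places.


phi = 1 + k * V / 100
phi = 1 + 0.17 * 221 / 100
phi = 1 + 0.3757
phi = 1.376

1.376


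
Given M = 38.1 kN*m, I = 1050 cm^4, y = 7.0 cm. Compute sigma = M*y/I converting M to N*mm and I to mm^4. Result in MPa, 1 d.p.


Convert units:
M = 38.1 kN*m = 38100000 N*mm
y = 7.0 cm = 70 mm
I = 1050 cm^4 = 10500000 mm^4
sigma = 38100000 * 70 / 10500000
sigma = 254.0 MPa

254.0


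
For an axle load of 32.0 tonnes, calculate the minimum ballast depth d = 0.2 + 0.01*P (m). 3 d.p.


d = 0.2 + 0.01 * 32.0
d = 0.2 + 0.32
d = 0.520 m

0.520


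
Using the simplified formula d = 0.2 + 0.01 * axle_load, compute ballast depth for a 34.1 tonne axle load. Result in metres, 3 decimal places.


d = 0.2 + 0.01 * 34.1
d = 0.2 + 0.341
d = 0.541 m

0.541


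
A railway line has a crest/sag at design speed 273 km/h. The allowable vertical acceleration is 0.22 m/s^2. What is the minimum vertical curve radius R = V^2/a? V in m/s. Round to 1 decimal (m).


Convert speed: V = 273 / 3.6 = 75.8333 m/s
V^2 = 5750.6944 m^2/s^2
R_v = 5750.6944 / 0.22
R_v = 26139.5 m

26139.5


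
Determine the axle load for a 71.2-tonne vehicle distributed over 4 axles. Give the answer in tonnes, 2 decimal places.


Load per axle = total weight / number of axles
Load = 71.2 / 4
Load = 17.80 tonnes

17.80


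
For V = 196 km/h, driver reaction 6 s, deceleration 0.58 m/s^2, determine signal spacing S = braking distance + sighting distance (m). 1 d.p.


V = 196 / 3.6 = 54.4444 m/s
Braking distance = 54.4444^2 / (2*0.58) = 2555.3427 m
Sighting distance = 54.4444 * 6 = 326.6667 m
S = 2555.3427 + 326.6667 = 2882.0 m

2882.0


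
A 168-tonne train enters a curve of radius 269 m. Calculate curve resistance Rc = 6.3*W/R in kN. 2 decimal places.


Rc = 6.3 * W / R
Rc = 6.3 * 168 / 269
Rc = 1058.4 / 269
Rc = 3.93 kN

3.93


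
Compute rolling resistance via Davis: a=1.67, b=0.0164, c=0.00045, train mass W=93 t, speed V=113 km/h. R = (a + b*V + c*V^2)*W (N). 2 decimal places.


b*V = 0.0164 * 113 = 1.8532
c*V^2 = 0.00045 * 12769 = 5.74605
R_per_t = 1.67 + 1.8532 + 5.74605 = 9.26925 N/t
R_total = 9.26925 * 93 = 862.04 N

862.04


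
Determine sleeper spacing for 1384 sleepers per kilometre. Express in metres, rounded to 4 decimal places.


Spacing = 1000 m / number of sleepers
Spacing = 1000 / 1384
Spacing = 0.7225 m

0.7225


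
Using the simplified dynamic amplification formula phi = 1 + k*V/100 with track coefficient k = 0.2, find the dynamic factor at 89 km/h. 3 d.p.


phi = 1 + k * V / 100
phi = 1 + 0.2 * 89 / 100
phi = 1 + 0.178
phi = 1.178

1.178


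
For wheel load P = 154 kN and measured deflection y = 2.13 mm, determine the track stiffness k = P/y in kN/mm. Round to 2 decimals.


Track stiffness k = P / y
k = 154 / 2.13
k = 72.30 kN/mm

72.30


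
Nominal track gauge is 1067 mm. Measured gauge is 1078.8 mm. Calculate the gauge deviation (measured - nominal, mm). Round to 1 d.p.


Deviation = measured - nominal
Deviation = 1078.8 - 1067
Deviation = 11.8 mm

11.8


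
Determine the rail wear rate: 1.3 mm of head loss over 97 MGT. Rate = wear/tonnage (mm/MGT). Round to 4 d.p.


Wear rate = total wear / cumulative tonnage
Rate = 1.3 / 97
Rate = 0.0134 mm/MGT

0.0134
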